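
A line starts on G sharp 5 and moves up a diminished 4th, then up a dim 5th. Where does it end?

G flat 6

Up a diminished fourth from G#5: C6 (4 semitones up).
C6 up a diminished fifth → Gb6 (6 semitones).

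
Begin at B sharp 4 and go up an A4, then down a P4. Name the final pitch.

An augmented fourth up from B#4 is E##5.
Down a perfect fourth from E##5: B##4 (5 semitones down).

B double-sharp 4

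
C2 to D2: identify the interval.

C to D spans two letter names (C-D): a second.
C2 to D2 is 2 semitones, matching the major second exactly, so the quality is major.

major second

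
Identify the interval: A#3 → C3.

Descending from A#3 to C3 is the same interval as ascending C3 to A#3.
C to A spans six letter names (C-D-E-F-G-A): a sixth.
C3 to A#3 spans 10 semitones — one semitone wider than the major sixth (9) — giving an augmented sixth.

augmented sixth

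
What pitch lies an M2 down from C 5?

The second takes the letter from C down to B.
A major second is 2 semitones; 2 semitones down from C5 gives Bb4.

B-flat 4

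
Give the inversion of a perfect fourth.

Inverted interval numbers add to nine, so a fourth pairs with a fifth (4 + 5 = 9).
And perfect stays perfect under inversion, so we get a perfect fifth.

perfect 5th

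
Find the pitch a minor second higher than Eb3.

Fb3

The second takes the letter from E up to F.
Moving 1 semitone up from Eb3 (the size of a minor second) reaches Fb3.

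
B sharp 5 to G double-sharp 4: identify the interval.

minor tenth

Descending from B#5 to G##4 is the same interval as ascending G##4 to B#5.
G to B spans three letter names (G-A-B), plus an octave, so the interval is some kind of tenth.
At 15 semitones, G##4→B#5 falls one short of a major tenth: minor.
(Equivalently, a compound minor third: a minor third plus an octave.)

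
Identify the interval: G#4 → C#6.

G to C spans four letter names (G-A-B-C), plus an octave: an eleventh.
G#4 to C#6 is 17 semitones, matching the perfect eleventh exactly, so the quality is perfect.
(Equivalently, a compound perfect fourth: a perfect fourth plus an octave.)

perfect 11th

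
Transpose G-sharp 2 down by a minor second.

Counting two letter names down from G lands on F.
A minor second is 1 semitone; 1 semitone down from G#2 gives F##2.

F-double-sharp 2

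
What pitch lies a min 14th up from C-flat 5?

Seven letters up from C (plus an octave) reaches B.
A minor fourteenth is 22 semitones; 22 semitones up from Cb5 gives Bbb6.

B-double-flat 6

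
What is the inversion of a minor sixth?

major 3rd

Inverted interval numbers add to nine, so a sixth pairs with a third (6 + 3 = 9).
And minor becomes major under inversion, so we get a major third.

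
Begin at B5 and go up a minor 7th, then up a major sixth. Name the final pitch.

F#7

A minor seventh up from B5 is A6.
A6 up a major sixth → F#7 (9 semitones).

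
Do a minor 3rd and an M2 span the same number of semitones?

No

A minor third spans 3 semitones; a major second spans 2 semitones. They differ by 1.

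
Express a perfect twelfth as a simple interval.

Each octave removed subtracts seven from the number: 12 − 7 = 5.
Quality carries through unchanged, so the simple form is a perfect fifth.

perfect 5th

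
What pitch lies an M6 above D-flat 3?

Counting six letter names up from D lands on B.
A major sixth spans 9 semitones, so from Db3 the target pitch is Bb3.

B-flat 3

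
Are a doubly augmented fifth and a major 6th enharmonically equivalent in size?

Yes

A doubly augmented fifth = 9 semitones = a major sixth; enharmonically equal.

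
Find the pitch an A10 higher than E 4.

Three letters up from E (plus an octave) reaches G.
An augmented tenth spans 17 semitones, so from E4 the target pitch is G##5.

G double-sharp 5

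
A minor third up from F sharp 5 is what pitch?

Counting three letter names up from F lands on A.
Moving 3 semitones up from F#5 (the size of a minor third) reaches A5.

A 5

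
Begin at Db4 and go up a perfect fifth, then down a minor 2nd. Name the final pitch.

G4

Db4 up a perfect fifth → Ab4 (7 semitones).
A minor second down from Ab4 is G4.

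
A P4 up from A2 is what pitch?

The fourth takes the letter from A up to D.
A perfect fourth spans 5 semitones, so from A2 the target pitch is D3.

D3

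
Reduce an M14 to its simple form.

major 7th

Subtracting seven from the interval number removes an octave: 14 − 7 = 7.
Quality carries through unchanged, so the simple form is a major seventh.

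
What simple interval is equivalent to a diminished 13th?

Take out an octave (7 from the number): 13 − 7 = 6.
Quality carries through unchanged, so the simple form is a diminished sixth.

diminished 6th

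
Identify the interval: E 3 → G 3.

minor 3rd

E to G spans three letter names (E-F-G), so the interval is some kind of third.
A major third would be 4 semitones, but E3 to G3 is 3 — one semitone narrower, making it a minor third.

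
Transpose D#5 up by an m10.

Three letters up from D (plus an octave) reaches F.
A minor tenth spans 15 semitones, so from D#5 the target pitch is F#6.

F#6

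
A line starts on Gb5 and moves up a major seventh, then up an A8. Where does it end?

F#7

Gb5 up a major seventh → F6 (11 semitones).
F6 up an augmented octave → F#7 (13 semitones).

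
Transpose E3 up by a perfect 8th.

For an octave the letter name doesn't change: still E, an octave up.
A perfect octave spans 12 semitones, so from E3 the target pitch is E4.

E4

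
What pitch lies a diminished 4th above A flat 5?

Four letter names up from A: D.
A diminished fourth spans 4 semitones, so from Ab5 the target pitch is Dbb6.

D double-flat 6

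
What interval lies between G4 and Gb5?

G to G is the same letter name, plus an octave — that makes it an octave of some quality.
A perfect octave would be 12 semitones; G4 to Gb5 is 11, one semitone narrower, so the interval is diminished.

diminished 8th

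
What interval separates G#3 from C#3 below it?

Descending from G#3 to C#3 is the same interval as ascending C#3 to G#3.
C to G spans five letter names (C-D-E-F-G) — that makes it a fifth of some quality.
The perfect fifth spans 7 semitones, and C#3 to G#3 is exactly 7 semitones — so this is a perfect fifth.

P5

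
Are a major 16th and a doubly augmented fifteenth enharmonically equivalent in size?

Yes

A major sixteenth = 26 semitones = a doubly augmented fifteenth; enharmonically equal.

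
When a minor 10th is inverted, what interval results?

major sixth

First reduce the compound minor tenth to its simple form, a minor third.
The rule of nine gives the new number: 9 − 3 = 6, so a third becomes a sixth.
Quality inverts too: minor becomes major. That makes the inversion a major sixth.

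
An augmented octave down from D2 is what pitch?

For an octave the letter name doesn't change: still D, an octave down.
An augmented octave is 13 semitones; 13 semitones down from D2 gives Db1.

Db1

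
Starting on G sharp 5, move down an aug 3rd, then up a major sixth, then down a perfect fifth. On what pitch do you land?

F 5

G#5 down an augmented third → Eb5 (5 semitones).
Up a major sixth from Eb5: C6 (9 semitones up).
A perfect fifth down from C6 is F5.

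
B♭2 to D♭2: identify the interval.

Descending from Bb2 to Db2 is the same interval as ascending Db2 to Bb2.
D to B spans six letter names (D-E-F-G-A-B): a sixth.
Db2 to Bb2 is 9 semitones, matching the major sixth exactly, so the quality is major.

major 6th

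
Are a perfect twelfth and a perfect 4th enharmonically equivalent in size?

A perfect twelfth is 19 semitones but a perfect fourth is 5 semitones — different sizes.

No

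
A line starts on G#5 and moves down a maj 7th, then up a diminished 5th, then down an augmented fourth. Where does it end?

Bbb4

Down a major seventh from G#5: A4 (11 semitones down).
A diminished fifth up from A4 is Eb5.
An augmented fourth down from Eb5 is Bbb4.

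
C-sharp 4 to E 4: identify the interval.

m3

C to E spans three letter names (C-D-E) — that makes it a third of some quality.
A major third would be 4 semitones, but C#4 to E4 is 3 — one semitone narrower, making it a minor third.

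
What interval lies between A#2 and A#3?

A to A is the same letter name, plus an octave — that makes it an octave of some quality.
A#2 to A#3 is 12 semitones, matching the perfect octave exactly, so the quality is perfect.

P8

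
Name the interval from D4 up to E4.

D to E spans two letter names (D-E), so the interval is some kind of second.
Counting semitones, D4→E4 is 2, which is the major second.

major second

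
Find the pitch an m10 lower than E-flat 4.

C 3

Three letters down from E (plus an octave) reaches C.
A minor tenth spans 15 semitones, so from Eb4 the target pitch is C3.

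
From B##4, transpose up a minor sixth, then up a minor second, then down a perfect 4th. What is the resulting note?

A minor sixth up from B##4 is G##5.
G##5 up a minor second → A#5 (1 semitone).
A#5 down a perfect fourth → E#5 (5 semitones).

E#5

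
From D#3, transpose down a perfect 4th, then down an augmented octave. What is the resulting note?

A1

D#3 down a perfect fourth → A#2 (5 semitones).
A#2 down an augmented octave → A1 (13 semitones).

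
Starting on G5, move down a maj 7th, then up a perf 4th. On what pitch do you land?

Db5

G5 down a major seventh → Ab4 (11 semitones).
Ab4 up a perfect fourth → Db5 (5 semitones).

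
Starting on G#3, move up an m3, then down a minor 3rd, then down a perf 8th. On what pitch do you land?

A minor third up from G#3 is B3.
Down a minor third from B3: G#3 (3 semitones down).
G#3 down a perfect octave → G#2 (12 semitones).

G#2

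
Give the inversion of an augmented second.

Interval numbers invert to sum to nine: 2 + 7 = 9, so a second inverts to a seventh.
And augmented becomes diminished under inversion, so we get a diminished seventh.

diminished 7th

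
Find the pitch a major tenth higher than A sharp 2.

Three letters up from A (plus an octave) reaches C.
A major tenth spans 16 semitones, so from A#2 the target pitch is C##4.

C double-sharp 4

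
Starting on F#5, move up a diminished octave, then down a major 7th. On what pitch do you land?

F#5 up a diminished octave → F6 (11 semitones).
Down a major seventh from F6: Gb5 (11 semitones down).

Gb5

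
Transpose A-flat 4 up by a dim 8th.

The letter stays A (same as the start), shifted an octave up.
A diminished octave spans 11 semitones, so from Ab4 the target pitch is Abb5.

A-double-flat 5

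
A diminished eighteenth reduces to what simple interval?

Take out 2 octaves (14 from the number): 18 − 14 = 4.
That makes a diminished eighteenth a compound diminished fourth — 2 octaves plus a diminished fourth.

diminished 4th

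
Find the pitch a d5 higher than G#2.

D3

Counting five letter names up from G lands on D.
Moving 6 semitones up from G#2 (the size of a diminished fifth) reaches D3.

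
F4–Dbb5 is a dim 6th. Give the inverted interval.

The rule of nine gives the new number: 9 − 6 = 3, so a sixth becomes a third.
And diminished becomes augmented under inversion, so we get an augmented third.

augmented third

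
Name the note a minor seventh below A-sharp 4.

B-sharp 3

The seventh takes the letter from A down to B.
Moving 10 semitones down from A#4 (the size of a minor seventh) reaches B#3.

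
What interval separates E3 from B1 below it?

Descending from E3 to B1 is the same interval as ascending B1 to E3.
B to E spans four letter names (B-C-D-E), plus an octave, so the interval is some kind of eleventh.
The perfect eleventh spans 17 semitones, and B1 to E3 is exactly 17 semitones — so this is a perfect eleventh.
(Equivalently, a compound perfect fourth: a perfect fourth plus an octave.)

perfect eleventh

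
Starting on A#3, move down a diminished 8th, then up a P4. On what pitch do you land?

A diminished octave down from A#3 is A##2.
A perfect fourth up from A##2 is D##3.

D##3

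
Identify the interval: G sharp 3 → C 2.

Descending from G#3 to C2 is the same interval as ascending C2 to G#3.
C to G spans five letter names (C-D-E-F-G), plus an octave — that makes it a twelfth of some quality.
C2 to G#3 spans 20 semitones — one semitone wider than the perfect twelfth (19) — giving an augmented twelfth.
(Equivalently, a compound augmented fifth: an augmented fifth plus an octave.)

augmented twelfth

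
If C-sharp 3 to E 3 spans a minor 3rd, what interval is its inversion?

major sixth

The rule of nine gives the new number: 9 − 3 = 6, so a third becomes a sixth.
And minor becomes major under inversion, so we get a major sixth.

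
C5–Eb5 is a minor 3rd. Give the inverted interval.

major 6th

Interval numbers invert to sum to nine: 3 + 6 = 9, so a third inverts to a sixth.
And minor becomes major under inversion, so we get a major sixth.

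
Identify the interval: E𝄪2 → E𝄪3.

E to E is the same letter name, plus an octave: an octave.
E##2 to E##3 is 12 semitones, matching the perfect octave exactly, so the quality is perfect.

perfect octave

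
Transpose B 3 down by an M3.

The third takes the letter from B down to G.
A major third spans 4 semitones, so from B3 the target pitch is G3.

G 3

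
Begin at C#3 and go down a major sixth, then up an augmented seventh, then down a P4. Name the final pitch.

A major sixth down from C#3 is E2.
Up an augmented seventh from E2: D##3 (12 semitones up).
Down a perfect fourth from D##3: A##2 (5 semitones down).

A##2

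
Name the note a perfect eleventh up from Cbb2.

Fbb3

Counting four letter names plus an octave up from C lands on F.
Moving 17 semitones up from Cbb2 (the size of a perfect eleventh) reaches Fbb3.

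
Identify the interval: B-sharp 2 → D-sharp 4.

minor tenth

B to D spans three letter names (B-C-D), plus an octave — that makes it a tenth of some quality.
At 15 semitones, B#2→D#4 falls one short of a major tenth: minor.
(Equivalently, a compound minor third: a minor third plus an octave.)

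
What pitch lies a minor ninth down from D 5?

Counting two letter names plus an octave down from D lands on C.
A minor ninth is 13 semitones; 13 semitones down from D5 gives C#4.

C sharp 4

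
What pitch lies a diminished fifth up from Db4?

Abb4

Counting five letter names up from D lands on A.
Moving 6 semitones up from Db4 (the size of a diminished fifth) reaches Abb4.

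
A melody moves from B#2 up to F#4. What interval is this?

B to F spans five letter names (B-C-D-E-F), plus an octave, so the interval is some kind of twelfth.
A perfect twelfth would be 19 semitones; B#2 to F#4 is 18, one semitone narrower, so the interval is diminished.
(Equivalently, a compound diminished fifth: a diminished fifth plus an octave.)

diminished 12th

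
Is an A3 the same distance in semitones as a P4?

Yes

An augmented third = 5 semitones = a perfect fourth; enharmonically equal.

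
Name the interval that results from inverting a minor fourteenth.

major 2nd

First reduce the compound minor fourteenth to its simple form, a minor seventh.
Interval numbers invert to sum to nine: 7 + 2 = 9, so a seventh inverts to a second.
And minor becomes major under inversion, so we get a major second.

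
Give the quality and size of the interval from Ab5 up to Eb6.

A to E spans five letter names (A-B-C-D-E): a fifth.
Counting semitones, Ab5→Eb6 is 7, which is the perfect fifth.

perfect 5th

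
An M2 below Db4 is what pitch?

The second takes the letter from D down to C.
A major second spans 2 semitones, so from Db4 the target pitch is Cb4.

Cb4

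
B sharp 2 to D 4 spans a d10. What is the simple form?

d3

Subtracting seven from the interval number removes an octave: 10 − 7 = 3.
Quality carries through unchanged, so the simple form is a diminished third.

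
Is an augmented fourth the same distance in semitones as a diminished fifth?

Yes

An augmented fourth spans 6 semitones, and a diminished fifth also spans 6 semitones — they're enharmonic.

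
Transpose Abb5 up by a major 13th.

The thirteenth's letter: A up six letter names plus an octave → F.
A major thirteenth is 21 semitones; 21 semitones up from Abb5 gives Fb7.

Fb7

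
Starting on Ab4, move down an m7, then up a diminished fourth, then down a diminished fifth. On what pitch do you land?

Down a minor seventh from Ab4: Bb3 (10 semitones down).
A diminished fourth up from Bb3 is Ebb4.
Down a diminished fifth from Ebb4: Ab3 (6 semitones down).

Ab3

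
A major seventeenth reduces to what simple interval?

Each octave removed subtracts seven from the number: 17 − 14 = 3.
So a major seventeenth is 2 octaves plus a major third. The quality is unchanged.

major 3rd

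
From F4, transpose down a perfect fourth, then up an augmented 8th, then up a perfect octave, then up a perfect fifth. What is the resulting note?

Down a perfect fourth from F4: C4 (5 semitones down).
C4 up an augmented octave → C#5 (13 semitones).
A perfect octave up from C#5 is C#6.
A perfect fifth up from C#6 is G#6.

G#6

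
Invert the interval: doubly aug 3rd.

doubly diminished sixth

The rule of nine gives the new number: 9 − 3 = 6, so a third becomes a sixth.
The quality also flips — doubly augmented becomes doubly diminished — giving a doubly diminished sixth.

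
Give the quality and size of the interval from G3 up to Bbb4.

G to B spans three letter names (G-A-B), plus an octave — that makes it a tenth of some quality.
The major tenth is 16 semitones; here we have 14, two semitones narrower: diminished.
(Equivalently, a compound diminished third: a diminished third plus an octave.)

diminished tenth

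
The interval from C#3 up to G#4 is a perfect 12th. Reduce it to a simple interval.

perfect 5th

Subtracting seven from the interval number removes an octave: 12 − 7 = 5.
That makes a perfect twelfth a compound perfect fifth — an octave plus a perfect fifth.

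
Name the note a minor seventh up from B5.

Seven letter names up from B: A.
Moving 10 semitones up from B5 (the size of a minor seventh) reaches A6.

A6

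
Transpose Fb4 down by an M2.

Two letter names down from F: E.
Moving 2 semitones down from Fb4 (the size of a major second) reaches Ebb4.

Ebb4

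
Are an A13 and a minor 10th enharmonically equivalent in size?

No

An augmented thirteenth is 22 semitones but a minor tenth is 15 semitones — different sizes.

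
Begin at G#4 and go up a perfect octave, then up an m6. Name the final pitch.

G#4 up a perfect octave → G#5 (12 semitones).
A minor sixth up from G#5 is E6.

E6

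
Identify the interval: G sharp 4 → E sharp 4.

Descending from G#4 to E#4 is the same interval as ascending E#4 to G#4.
E to G spans three letter names (E-F-G): a third.
At 3 semitones, E#4→G#4 falls one short of a major third: minor.

minor third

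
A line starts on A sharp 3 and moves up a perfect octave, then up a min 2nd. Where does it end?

A#3 up a perfect octave → A#4 (12 semitones).
Up a minor second from A#4: B4 (1 semitone up).

B 4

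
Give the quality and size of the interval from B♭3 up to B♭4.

P8

B to B is the same letter name, plus an octave: an octave.
The perfect octave spans 12 semitones, and Bb3 to Bb4 is exactly 12 semitones — so this is a perfect octave.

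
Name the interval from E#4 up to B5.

E to B spans five letter names (E-F-G-A-B), plus an octave — that makes it a twelfth of some quality.
E#4 to B5 spans 18 semitones — one semitone narrower than the perfect twelfth (19) — giving a diminished twelfth.
(Equivalently, a compound diminished fifth: a diminished fifth plus an octave.)

diminished 12th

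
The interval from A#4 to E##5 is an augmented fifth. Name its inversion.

Interval numbers invert to sum to nine: 5 + 4 = 9, so a fifth inverts to a fourth.
Quality inverts too: augmented becomes diminished. That makes the inversion a diminished fourth.

d4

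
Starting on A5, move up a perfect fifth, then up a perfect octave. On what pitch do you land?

E7

A perfect fifth up from A5 is E6.
E6 up a perfect octave → E7 (12 semitones).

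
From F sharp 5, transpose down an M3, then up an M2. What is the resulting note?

E 5

F#5 down a major third → D5 (4 semitones).
Up a major second from D5: E5 (2 semitones up).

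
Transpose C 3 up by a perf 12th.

G 4

Five letters up from C (plus an octave) reaches G.
A perfect twelfth spans 19 semitones, so from C3 the target pitch is G4.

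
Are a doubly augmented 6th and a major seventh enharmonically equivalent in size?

A doubly augmented sixth spans 11 semitones, and a major seventh also spans 11 semitones — they're enharmonic.

Yes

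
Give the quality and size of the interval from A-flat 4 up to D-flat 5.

A to D spans four letter names (A-B-C-D), so the interval is some kind of fourth.
Ab4 to Db5 is 5 semitones, matching the perfect fourth exactly, so the quality is perfect.

perfect fourth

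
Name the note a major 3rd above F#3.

Three letter names up from F: A.
Moving 4 semitones up from F#3 (the size of a major third) reaches A#3.

A#3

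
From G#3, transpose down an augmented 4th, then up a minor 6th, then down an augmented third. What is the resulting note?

Down an augmented fourth from G#3: D3 (6 semitones down).
A minor sixth up from D3 is Bb3.
An augmented third down from Bb3 is Gbb3.

Gbb3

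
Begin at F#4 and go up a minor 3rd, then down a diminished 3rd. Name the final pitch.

F##4

Up a minor third from F#4: A4 (3 semitones up).
A diminished third down from A4 is F##4.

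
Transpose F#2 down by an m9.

E#1

The ninth's letter: F down two letter names plus an octave → E.
A minor ninth spans 13 semitones, so from F#2 the target pitch is E#1.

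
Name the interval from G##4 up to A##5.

major ninth

G to A spans two letter names (G-A), plus an octave: a ninth.
The major ninth spans 14 semitones, and G##4 to A##5 is exactly 14 semitones — so this is a major ninth.
(Equivalently, a compound major second: a major second plus an octave.)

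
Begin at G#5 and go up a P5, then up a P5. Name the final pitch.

Up a perfect fifth from G#5: D#6 (7 semitones up).
A perfect fifth up from D#6 is A#6.

A#6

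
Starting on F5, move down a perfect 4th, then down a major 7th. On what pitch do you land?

Db4

F5 down a perfect fourth → C5 (5 semitones).
C5 down a major seventh → Db4 (11 semitones).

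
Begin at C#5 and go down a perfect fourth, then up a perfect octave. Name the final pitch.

Down a perfect fourth from C#5: G#4 (5 semitones down).
A perfect octave up from G#4 is G#5.

G#5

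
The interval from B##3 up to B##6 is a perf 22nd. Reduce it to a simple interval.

P8

Take out 2 octaves (14 from the number): 22 − 14 = 8.
That makes a perfect twenty-second a compound perfect octave — 2 octaves plus a perfect octave.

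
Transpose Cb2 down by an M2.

Two letter names down from C: B.
Moving 2 semitones down from Cb2 (the size of a major second) reaches Bbb1.

Bbb1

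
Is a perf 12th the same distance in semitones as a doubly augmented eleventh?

Yes

A perfect twelfth spans 19 semitones, and a doubly augmented eleventh also spans 19 semitones — they're enharmonic.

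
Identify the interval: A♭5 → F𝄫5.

Descending from Ab5 to Fbb5 is the same interval as ascending Fbb5 to Ab5.
F to A spans three letter names (F-G-A): a third.
The major third is 4 semitones; here we have 5, one semitone wider: augmented.

augmented 3rd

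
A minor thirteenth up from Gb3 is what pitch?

Ebb5

Six letters up from G (plus an octave) reaches E.
A minor thirteenth spans 20 semitones, so from Gb3 the target pitch is Ebb5.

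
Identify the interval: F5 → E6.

F to E spans seven letter names (F-G-A-B-C-D-E), so the interval is some kind of seventh.
F5 to E6 is 11 semitones, matching the major seventh exactly, so the quality is major.

major seventh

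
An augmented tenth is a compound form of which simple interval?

A3

Each octave removed subtracts seven from the number: 10 − 7 = 3.
Quality carries through unchanged, so the simple form is an augmented third.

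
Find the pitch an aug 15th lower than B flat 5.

The letter stays B (same as the start), shifted two octaves down.
Moving 25 semitones down from Bb5 (the size of an augmented fifteenth) reaches Bbb3.

B double-flat 3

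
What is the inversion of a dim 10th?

First reduce the compound diminished tenth to its simple form, a diminished third.
Interval numbers invert to sum to nine: 3 + 6 = 9, so a third inverts to a sixth.
And diminished becomes augmented under inversion, so we get an augmented sixth.

augmented sixth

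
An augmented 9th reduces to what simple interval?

augmented 2nd

Each octave removed subtracts seven from the number: 9 − 7 = 2.
Quality carries through unchanged, so the simple form is an augmented second.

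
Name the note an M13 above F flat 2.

The thirteenth's letter: F up six letter names plus an octave → D.
A major thirteenth spans 21 semitones, so from Fb2 the target pitch is Db4.

D flat 4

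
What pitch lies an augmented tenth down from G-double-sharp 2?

Three letters down from G (plus an octave) reaches E.
An augmented tenth is 17 semitones; 17 semitones down from G##2 gives E1.

E 1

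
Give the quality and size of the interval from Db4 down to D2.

Descending from Db4 to D2 is the same interval as ascending D2 to Db4.
D to D is the same letter name, plus 2 octaves, so the interval is some kind of fifteenth.
The perfect fifteenth is 24 semitones; here we have 23, one semitone narrower: diminished.
(Equivalently, a compound diminished octave: a diminished octave plus an octave.)

diminished fifteenth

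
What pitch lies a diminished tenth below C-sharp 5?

Counting three letter names plus an octave down from C lands on A.
Moving 14 semitones down from C#5 (the size of a diminished tenth) reaches A##3.

A-double-sharp 3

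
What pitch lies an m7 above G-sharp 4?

The seventh takes the letter from G up to F.
A minor seventh is 10 semitones; 10 semitones up from G#4 gives F#5.

F-sharp 5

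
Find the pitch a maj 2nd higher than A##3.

The second takes the letter from A up to B.
A major second spans 2 semitones, so from A##3 the target pitch is B##3.

B##3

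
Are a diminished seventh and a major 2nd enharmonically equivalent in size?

9 semitones (diminished seventh) vs 2 semitones (major second): not equal.

No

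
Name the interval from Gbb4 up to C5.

doubly augmented 4th

G to C spans four letter names (G-A-B-C), so the interval is some kind of fourth.
Gbb4 to C5 spans 7 semitones — two semitones wider than the perfect fourth (5) — giving a doubly augmented fourth.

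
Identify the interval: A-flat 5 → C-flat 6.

A to C spans three letter names (A-B-C) — that makes it a third of some quality.
Ab5 to Cb6 is 3 semitones, a half step short of the major third (4), so this is minor.

minor 3rd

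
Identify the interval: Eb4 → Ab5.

perfect eleventh

E to A spans four letter names (E-F-G-A), plus an octave: an eleventh.
The perfect eleventh spans 17 semitones, and Eb4 to Ab5 is exactly 17 semitones — so this is a perfect eleventh.
(Equivalently, a compound perfect fourth: a perfect fourth plus an octave.)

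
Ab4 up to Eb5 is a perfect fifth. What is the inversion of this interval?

Inverted interval numbers add to nine, so a fifth pairs with a fourth (5 + 4 = 9).
The quality also flips — perfect stays perfect — giving a perfect fourth.

perfect fourth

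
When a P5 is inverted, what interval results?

perfect 4th

The rule of nine gives the new number: 9 − 5 = 4, so a fifth becomes a fourth.
And perfect stays perfect under inversion, so we get a perfect fourth.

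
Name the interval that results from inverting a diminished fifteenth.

First reduce the compound diminished fifteenth to its simple form, a diminished octave.
The rule of nine gives the new number: 9 − 8 = 1, so an octave becomes a unison.
Quality inverts too: diminished becomes augmented. That makes the inversion an augmented unison.

augmented unison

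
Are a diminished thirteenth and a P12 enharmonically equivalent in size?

Yes

A diminished thirteenth = 19 semitones = a perfect twelfth; enharmonically equal.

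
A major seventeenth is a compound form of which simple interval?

Each octave removed subtracts seven from the number: 17 − 14 = 3.
That makes a major seventeenth a compound major third — 2 octaves plus a major third.

major 3rd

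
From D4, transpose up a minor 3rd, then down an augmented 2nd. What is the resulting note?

Ebb4

A minor third up from D4 is F4.
F4 down an augmented second → Ebb4 (3 semitones).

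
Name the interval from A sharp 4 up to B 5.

minor 9th

A to B spans two letter names (A-B), plus an octave — that makes it a ninth of some quality.
At 13 semitones, A#4→B5 falls one short of a major ninth: minor.
(Equivalently, a compound minor second: a minor second plus an octave.)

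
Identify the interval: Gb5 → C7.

G to C spans four letter names (G-A-B-C), plus an octave, so the interval is some kind of eleventh.
The perfect eleventh is 17 semitones; here we have 18, one semitone wider: augmented.
(Equivalently, a compound augmented fourth: an augmented fourth plus an octave.)

augmented eleventh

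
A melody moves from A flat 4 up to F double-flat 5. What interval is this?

diminished sixth

A to F spans six letter names (A-B-C-D-E-F), so the interval is some kind of sixth.
The major sixth is 9 semitones; here we have 7, two semitones narrower: diminished.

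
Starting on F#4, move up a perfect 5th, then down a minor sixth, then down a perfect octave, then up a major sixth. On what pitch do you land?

A perfect fifth up from F#4 is C#5.
A minor sixth down from C#5 is E#4.
Down a perfect octave from E#4: E#3 (12 semitones down).
A major sixth up from E#3 is C##4.

C##4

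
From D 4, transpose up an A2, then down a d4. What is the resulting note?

D4 up an augmented second → E#4 (3 semitones).
Down a diminished fourth from E#4: B##3 (4 semitones down).

B double-sharp 3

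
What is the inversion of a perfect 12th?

P4

First reduce the compound perfect twelfth to its simple form, a perfect fifth.
Inverted interval numbers add to nine, so a fifth pairs with a fourth (5 + 4 = 9).
The quality also flips — perfect stays perfect — giving a perfect fourth.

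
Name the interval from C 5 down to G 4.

Descending from C5 to G4 is the same interval as ascending G4 to C5.
G to C spans four letter names (G-A-B-C), so the interval is some kind of fourth.
Counting semitones, G4→C5 is 5, which is the perfect fourth.

P4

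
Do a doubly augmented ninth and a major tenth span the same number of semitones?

Yes

A doubly augmented ninth = 16 semitones = a major tenth; enharmonically equal.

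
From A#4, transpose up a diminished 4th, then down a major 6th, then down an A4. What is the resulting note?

A diminished fourth up from A#4 is D5.
D5 down a major sixth → F4 (9 semitones).
An augmented fourth down from F4 is Cb4.

Cb4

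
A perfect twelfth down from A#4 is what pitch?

D#3

Counting five letter names plus an octave down from A lands on D.
A perfect twelfth spans 19 semitones, so from A#4 the target pitch is D#3.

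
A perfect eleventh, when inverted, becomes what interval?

perfect fifth

First reduce the compound perfect eleventh to its simple form, a perfect fourth.
Interval numbers invert to sum to nine: 4 + 5 = 9, so a fourth inverts to a fifth.
Quality inverts too: perfect stays perfect. That makes the inversion a perfect fifth.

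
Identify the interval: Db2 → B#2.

D to B spans six letter names (D-E-F-G-A-B): a sixth.
A major sixth would be 9 semitones; Db2 to B#2 is 11, two semitones wider, so the interval is doubly augmented.

AA6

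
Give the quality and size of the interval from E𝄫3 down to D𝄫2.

Descending from Ebb3 to Dbb2 is the same interval as ascending Dbb2 to Ebb3.
D to E spans two letter names (D-E), plus an octave: a ninth.
The major ninth spans 14 semitones, and Dbb2 to Ebb3 is exactly 14 semitones — so this is a major ninth.
(Equivalently, a compound major second: a major second plus an octave.)

M9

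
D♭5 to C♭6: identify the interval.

minor seventh

D to C spans seven letter names (D-E-F-G-A-B-C): a seventh.
A major seventh would be 11 semitones, but Db5 to Cb6 is 10 — one semitone narrower, making it a minor seventh.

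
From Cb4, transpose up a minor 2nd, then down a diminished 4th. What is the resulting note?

Ab3

A minor second up from Cb4 is Dbb4.
Down a diminished fourth from Dbb4: Ab3 (4 semitones down).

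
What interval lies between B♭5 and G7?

B to G spans six letter names (B-C-D-E-F-G), plus an octave: a thirteenth.
Counting semitones, Bb5→G7 is 21, which is the major thirteenth.
(Equivalently, a compound major sixth: a major sixth plus an octave.)

major thirteenth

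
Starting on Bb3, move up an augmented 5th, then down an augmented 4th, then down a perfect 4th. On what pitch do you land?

G3

An augmented fifth up from Bb3 is F#4.
F#4 down an augmented fourth → C4 (6 semitones).
Down a perfect fourth from C4: G3 (5 semitones down).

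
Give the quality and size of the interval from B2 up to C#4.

B to C spans two letter names (B-C), plus an octave, so the interval is some kind of ninth.
B2 to C#4 is 14 semitones, matching the major ninth exactly, so the quality is major.
(Equivalently, a compound major second: a major second plus an octave.)

major 9th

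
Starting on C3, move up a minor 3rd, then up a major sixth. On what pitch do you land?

C4

A minor third up from C3 is Eb3.
A major sixth up from Eb3 is C4.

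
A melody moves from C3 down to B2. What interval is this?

m2

Descending from C3 to B2 is the same interval as ascending B2 to C3.
B to C spans two letter names (B-C), so the interval is some kind of second.
At 1 semitone, B2→C3 falls one short of a major second: minor.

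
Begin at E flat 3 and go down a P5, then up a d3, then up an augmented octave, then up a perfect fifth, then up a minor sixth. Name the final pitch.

A perfect fifth down from Eb3 is Ab2.
Up a diminished third from Ab2: Cbb3 (2 semitones up).
Cbb3 up an augmented octave → Cb4 (13 semitones).
Cb4 up a perfect fifth → Gb4 (7 semitones).
A minor sixth up from Gb4 is Ebb5.

E double-flat 5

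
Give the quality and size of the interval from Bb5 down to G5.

Descending from Bb5 to G5 is the same interval as ascending G5 to Bb5.
G to B spans three letter names (G-A-B), so the interval is some kind of third.
G5 to Bb5 is 3 semitones, a half step short of the major third (4), so this is minor.

minor third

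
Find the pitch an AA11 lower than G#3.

The eleventh's letter: G down four letter names plus an octave → D.
Moving 19 semitones down from G#3 (the size of a doubly augmented eleventh) reaches Db2.

Db2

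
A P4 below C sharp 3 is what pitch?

G sharp 2

Four letter names down from C: G.
Moving 5 semitones down from C#3 (the size of a perfect fourth) reaches G#2.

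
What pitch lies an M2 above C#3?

D#3

Counting two letter names up from C lands on D.
A major second is 2 semitones; 2 semitones up from C#3 gives D#3.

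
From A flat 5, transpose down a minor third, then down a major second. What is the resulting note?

Down a minor third from Ab5: F5 (3 semitones down).
F5 down a major second → Eb5 (2 semitones).

E flat 5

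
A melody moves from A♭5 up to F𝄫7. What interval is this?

A to F spans six letter names (A-B-C-D-E-F), plus an octave: a thirteenth.
A major thirteenth would be 21 semitones; Ab5 to Fbb7 is 19, two semitones narrower, so the interval is diminished.
(Equivalently, a compound diminished sixth: a diminished sixth plus an octave.)

diminished 13th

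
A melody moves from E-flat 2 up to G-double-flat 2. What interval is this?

diminished third

E to G spans three letter names (E-F-G) — that makes it a third of some quality.
The major third is 4 semitones; here we have 2, two semitones narrower: diminished.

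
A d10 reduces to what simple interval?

Each octave removed subtracts seven from the number: 10 − 7 = 3.
That makes a diminished tenth a compound diminished third — an octave plus a diminished third.

diminished 3rd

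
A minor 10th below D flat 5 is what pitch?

B flat 3

Counting three letter names plus an octave down from D lands on B.
A minor tenth spans 15 semitones, so from Db5 the target pitch is Bb3.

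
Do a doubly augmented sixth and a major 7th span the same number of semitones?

A doubly augmented sixth = 11 semitones = a major seventh; enharmonically equal.

Yes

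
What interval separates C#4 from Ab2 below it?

augmented 10th

Descending from C#4 to Ab2 is the same interval as ascending Ab2 to C#4.
A to C spans three letter names (A-B-C), plus an octave, so the interval is some kind of tenth.
Ab2 to C#4 spans 17 semitones — one semitone wider than the major tenth (16) — giving an augmented tenth.
(Equivalently, a compound augmented third: an augmented third plus an octave.)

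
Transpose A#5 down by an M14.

Counting seven letter names plus an octave down from A lands on B.
Moving 23 semitones down from A#5 (the size of a major fourteenth) reaches B3.

B3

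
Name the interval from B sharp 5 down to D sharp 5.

M6

Descending from B#5 to D#5 is the same interval as ascending D#5 to B#5.
D to B spans six letter names (D-E-F-G-A-B) — that makes it a sixth of some quality.
Counting semitones, D#5→B#5 is 9, which is the major sixth.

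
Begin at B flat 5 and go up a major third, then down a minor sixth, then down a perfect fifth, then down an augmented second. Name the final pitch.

A flat 4

Bb5 up a major third → D6 (4 semitones).
D6 down a minor sixth → F#5 (8 semitones).
A perfect fifth down from F#5 is B4.
Down an augmented second from B4: Ab4 (3 semitones down).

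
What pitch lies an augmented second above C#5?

D##5

Two letter names up from C: D.
An augmented second spans 3 semitones, so from C#5 the target pitch is D##5.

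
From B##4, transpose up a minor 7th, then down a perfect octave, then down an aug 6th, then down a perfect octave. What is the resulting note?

C#3

A minor seventh up from B##4 is A##5.
A##5 down a perfect octave → A##4 (12 semitones).
Down an augmented sixth from A##4: C#4 (10 semitones down).
A perfect octave down from C#4 is C#3.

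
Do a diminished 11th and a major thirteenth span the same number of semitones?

16 semitones (diminished eleventh) vs 21 semitones (major thirteenth): not equal.

No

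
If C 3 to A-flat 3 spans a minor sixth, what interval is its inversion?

Interval numbers invert to sum to nine: 6 + 3 = 9, so a sixth inverts to a third.
Quality inverts too: minor becomes major. That makes the inversion a major third.

major 3rd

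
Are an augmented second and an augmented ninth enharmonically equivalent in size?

3 semitones (augmented second) vs 15 semitones (augmented ninth): not equal.

No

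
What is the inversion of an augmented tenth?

d6

First reduce the compound augmented tenth to its simple form, an augmented third.
Inverted interval numbers add to nine, so a third pairs with a sixth (3 + 6 = 9).
And augmented becomes diminished under inversion, so we get a diminished sixth.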